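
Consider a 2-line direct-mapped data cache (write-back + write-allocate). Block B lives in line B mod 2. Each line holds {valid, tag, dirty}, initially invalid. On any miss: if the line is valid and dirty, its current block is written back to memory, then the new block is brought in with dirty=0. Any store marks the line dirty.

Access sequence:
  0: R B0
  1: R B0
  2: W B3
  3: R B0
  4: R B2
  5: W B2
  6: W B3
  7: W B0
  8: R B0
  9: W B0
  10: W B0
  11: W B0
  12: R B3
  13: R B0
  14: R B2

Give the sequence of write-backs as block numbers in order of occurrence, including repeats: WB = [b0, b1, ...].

0: R B0 → L0 miss [-]
1: R B0 → L0 hit [-]
2: W B3 → L1 miss [D]
3: R B0 → L0 hit [-]
4: R B2 → L0 miss [-]
5: W B2 → L0 hit [D]
6: W B3 → L1 hit [D]
7: W B0 → L0 miss wb→B2 [D]
8: R B0 → L0 hit [D]
9: W B0 → L0 hit [D]
10: W B0 → L0 hit [D]
11: W B0 → L0 hit [D]
12: R B3 → L1 hit [D]
13: R B0 → L0 hit [D]
14: R B2 → L0 miss wb→B0 [-]

WB = [2, 0]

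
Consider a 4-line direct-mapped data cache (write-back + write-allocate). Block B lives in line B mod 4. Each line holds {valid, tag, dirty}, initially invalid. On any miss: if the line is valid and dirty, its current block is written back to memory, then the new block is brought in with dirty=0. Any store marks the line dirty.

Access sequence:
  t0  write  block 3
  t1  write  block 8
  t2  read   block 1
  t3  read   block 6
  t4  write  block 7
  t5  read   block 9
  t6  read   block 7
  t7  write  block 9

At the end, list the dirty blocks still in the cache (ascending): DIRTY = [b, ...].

DIRTY = [7, 8, 9]

0: W B3 → L3 miss [D]
1: W B8 → L0 miss [D]
2: R B1 → L1 miss [-]
3: R B6 → L2 miss [-]
4: W B7 → L3 miss wb→B3 [D]
5: R B9 → L1 miss [-]
6: R B7 → L3 hit [D]
7: W B9 → L1 hit [D]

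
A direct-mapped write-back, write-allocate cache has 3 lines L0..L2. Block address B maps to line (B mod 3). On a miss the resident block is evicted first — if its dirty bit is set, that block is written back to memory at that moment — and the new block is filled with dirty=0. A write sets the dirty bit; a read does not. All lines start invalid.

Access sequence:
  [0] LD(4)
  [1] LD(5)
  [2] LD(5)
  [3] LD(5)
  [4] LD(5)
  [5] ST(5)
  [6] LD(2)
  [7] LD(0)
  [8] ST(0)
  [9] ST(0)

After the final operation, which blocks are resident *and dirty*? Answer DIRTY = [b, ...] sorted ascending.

DIRTY = [0]

0: R B4 → L1 miss [-]
1: R B5 → L2 miss [-]
2: R B5 → L2 hit [-]
3: R B5 → L2 hit [-]
4: R B5 → L2 hit [-]
5: W B5 → L2 hit [D]
6: R B2 → L2 miss wb→B5 [-]
7: R B0 → L0 miss [-]
8: W B0 → L0 hit [D]
9: W B0 → L0 hit [D]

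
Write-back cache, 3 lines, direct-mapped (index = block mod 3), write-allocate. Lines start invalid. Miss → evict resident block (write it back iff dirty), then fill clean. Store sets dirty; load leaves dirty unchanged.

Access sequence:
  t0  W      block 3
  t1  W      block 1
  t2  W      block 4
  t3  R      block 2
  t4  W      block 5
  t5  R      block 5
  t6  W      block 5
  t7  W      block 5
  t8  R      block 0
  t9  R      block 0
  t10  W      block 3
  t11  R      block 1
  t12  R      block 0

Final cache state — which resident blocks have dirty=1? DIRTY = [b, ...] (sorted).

DIRTY = [5]

0: W B3 -> L0 miss  d=D]
1: W B1 -> L1 miss  d=D]
2: W B4 -> L1 miss wb->B1  d=D]
3: R B2 -> L2 miss  d=-]
4: W B5 -> L2 miss  d=D]
5: R B5 -> L2 hit  d=D]
6: W B5 -> L2 hit  d=D]
7: W B5 -> L2 hit  d=D]
8: R B0 -> L0 miss wb->B3  d=-]
9: R B0 -> L0 hit  d=-]
10: W B3 -> L0 miss  d=D]
11: R B1 -> L1 miss wb->B4  d=-]
12: R B0 -> L0 miss wb->B3  d=-]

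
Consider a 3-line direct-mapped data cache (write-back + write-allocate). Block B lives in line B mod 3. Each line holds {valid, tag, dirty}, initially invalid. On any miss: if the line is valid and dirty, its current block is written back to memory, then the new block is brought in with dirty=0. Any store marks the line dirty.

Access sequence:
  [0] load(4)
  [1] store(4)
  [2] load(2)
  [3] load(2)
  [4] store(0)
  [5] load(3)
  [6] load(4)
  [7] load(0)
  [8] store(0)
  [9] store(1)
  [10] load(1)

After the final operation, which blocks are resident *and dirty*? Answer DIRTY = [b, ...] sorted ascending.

DIRTY = [0, 1]

0: R B4 → L1 miss [-]
1: W B4 → L1 hit [D]
2: R B2 → L2 miss [-]
3: R B2 → L2 hit [-]
4: W B0 → L0 miss [D]
5: R B3 → L0 miss wb→B0 [-]
6: R B4 → L1 hit [D]
7: R B0 → L0 miss [-]
8: W B0 → L0 hit [D]
9: W B1 → L1 miss wb→B4 [D]
10: R B1 → L1 hit [D]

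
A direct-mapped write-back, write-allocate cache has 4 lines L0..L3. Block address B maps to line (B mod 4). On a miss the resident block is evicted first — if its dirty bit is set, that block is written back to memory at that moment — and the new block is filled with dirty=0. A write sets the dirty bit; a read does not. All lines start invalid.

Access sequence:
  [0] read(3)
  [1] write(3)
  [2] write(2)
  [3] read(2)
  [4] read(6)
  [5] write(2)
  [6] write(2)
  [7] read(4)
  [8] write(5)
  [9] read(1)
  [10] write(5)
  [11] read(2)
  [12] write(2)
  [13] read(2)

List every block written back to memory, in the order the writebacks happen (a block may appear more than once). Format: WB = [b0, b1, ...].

WB = [2, 5]

0: R B3 -> L3 miss  d=-]
1: W B3 -> L3 hit  d=D]
2: W B2 -> L2 miss  d=D]
3: R B2 -> L2 hit  d=D]
4: R B6 -> L2 miss wb->B2  d=-]
5: W B2 -> L2 miss  d=D]
6: W B2 -> L2 hit  d=D]
7: R B4 -> L0 miss  d=-]
8: W B5 -> L1 miss  d=D]
9: R B1 -> L1 miss wb->B5  d=-]
10: W B5 -> L1 miss  d=D]
11: R B2 -> L2 hit  d=D]
12: W B2 -> L2 hit  d=D]
13: R B2 -> L2 hit  d=D]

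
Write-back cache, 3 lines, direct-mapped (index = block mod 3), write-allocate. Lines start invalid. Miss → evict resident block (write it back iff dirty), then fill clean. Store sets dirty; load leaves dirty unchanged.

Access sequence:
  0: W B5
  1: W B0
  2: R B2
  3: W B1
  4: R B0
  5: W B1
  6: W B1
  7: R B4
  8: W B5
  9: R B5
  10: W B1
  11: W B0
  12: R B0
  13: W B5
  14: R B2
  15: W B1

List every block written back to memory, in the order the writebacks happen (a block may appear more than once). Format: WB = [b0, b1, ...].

WB = [5, 1, 5]

0: W B5 → L2 miss [D]
1: W B0 → L0 miss [D]
2: R B2 → L2 miss wb→B5 [-]
3: W B1 → L1 miss [D]
4: R B0 → L0 hit [D]
5: W B1 → L1 hit [D]
6: W B1 → L1 hit [D]
7: R B4 → L1 miss wb→B1 [-]
8: W B5 → L2 miss [D]
9: R B5 → L2 hit [D]
10: W B1 → L1 miss [D]
11: W B0 → L0 hit [D]
12: R B0 → L0 hit [D]
13: W B5 → L2 hit [D]
14: R B2 → L2 miss wb→B5 [-]
15: W B1 → L1 hit [D]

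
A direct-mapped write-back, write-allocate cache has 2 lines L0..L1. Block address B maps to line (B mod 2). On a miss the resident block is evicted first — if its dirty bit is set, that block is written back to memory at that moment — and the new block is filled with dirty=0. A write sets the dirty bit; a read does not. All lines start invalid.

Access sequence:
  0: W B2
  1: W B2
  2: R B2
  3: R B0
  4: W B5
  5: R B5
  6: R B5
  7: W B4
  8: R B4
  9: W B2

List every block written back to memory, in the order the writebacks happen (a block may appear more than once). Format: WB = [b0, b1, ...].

  0 | W B2 → L0 miss [D]
  1 | W B2 → L0 hit [D]
  2 | R B2 → L0 hit [D]
  3 | R B0 → L0 miss wb→B2 [-]
  4 | W B5 → L1 miss [D]
  5 | R B5 → L1 hit [D]
  6 | R B5 → L1 hit [D]
  7 | W B4 → L0 miss [D]
  8 | R B4 → L0 hit [D]
  9 | W B2 → L0 miss wb→B4 [D]

WB = [2, 4]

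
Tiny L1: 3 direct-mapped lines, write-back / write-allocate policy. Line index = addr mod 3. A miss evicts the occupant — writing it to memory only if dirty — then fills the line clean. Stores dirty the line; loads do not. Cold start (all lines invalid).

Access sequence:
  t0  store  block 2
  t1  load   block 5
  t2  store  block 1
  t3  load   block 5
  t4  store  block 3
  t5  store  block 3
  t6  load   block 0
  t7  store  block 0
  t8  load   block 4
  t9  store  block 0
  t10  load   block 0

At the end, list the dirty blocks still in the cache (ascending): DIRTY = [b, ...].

  0 | W B2 → L2 miss [D]
  1 | R B5 → L2 miss wb→B2 [-]
  2 | W B1 → L1 miss [D]
  3 | R B5 → L2 hit [-]
  4 | W B3 → L0 miss [D]
  5 | W B3 → L0 hit [D]
  6 | R B0 → L0 miss wb→B3 [-]
  7 | W B0 → L0 hit [D]
  8 | R B4 → L1 miss wb→B1 [-]
  9 | W B0 → L0 hit [D]
  10 | R B0 → L0 hit [D]

DIRTY = [0]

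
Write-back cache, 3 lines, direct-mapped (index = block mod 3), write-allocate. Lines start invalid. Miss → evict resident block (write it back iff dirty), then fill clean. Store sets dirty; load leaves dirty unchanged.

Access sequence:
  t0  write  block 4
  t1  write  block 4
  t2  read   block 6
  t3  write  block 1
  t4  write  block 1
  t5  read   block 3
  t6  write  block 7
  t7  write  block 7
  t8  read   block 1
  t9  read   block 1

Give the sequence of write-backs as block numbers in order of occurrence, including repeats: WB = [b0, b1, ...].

0: W B4 → L1 miss [D]
1: W B4 → L1 hit [D]
2: R B6 → L0 miss [-]
3: W B1 → L1 miss wb→B4 [D]
4: W B1 → L1 hit [D]
5: R B3 → L0 miss [-]
6: W B7 → L1 miss wb→B1 [D]
7: W B7 → L1 hit [D]
8: R B1 → L1 miss wb→B7 [-]
9: R B1 → L1 hit [-]

WB = [4, 1, 7]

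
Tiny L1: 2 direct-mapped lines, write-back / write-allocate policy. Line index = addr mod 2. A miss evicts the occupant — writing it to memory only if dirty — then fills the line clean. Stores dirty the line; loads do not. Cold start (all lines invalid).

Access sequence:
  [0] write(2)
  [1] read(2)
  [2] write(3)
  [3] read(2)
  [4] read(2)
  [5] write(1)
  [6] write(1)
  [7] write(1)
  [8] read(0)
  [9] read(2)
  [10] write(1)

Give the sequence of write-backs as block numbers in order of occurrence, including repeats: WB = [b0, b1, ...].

0: W B2 -> L0 miss  d=D]
1: R B2 -> L0 hit  d=D]
2: W B3 -> L1 miss  d=D]
3: R B2 -> L0 hit  d=D]
4: R B2 -> L0 hit  d=D]
5: W B1 -> L1 miss wb->B3  d=D]
6: W B1 -> L1 hit  d=D]
7: W B1 -> L1 hit  d=D]
8: R B0 -> L0 miss wb->B2  d=-]
9: R B2 -> L0 miss  d=-]
10: W B1 -> L1 hit  d=D]

WB = [3, 2]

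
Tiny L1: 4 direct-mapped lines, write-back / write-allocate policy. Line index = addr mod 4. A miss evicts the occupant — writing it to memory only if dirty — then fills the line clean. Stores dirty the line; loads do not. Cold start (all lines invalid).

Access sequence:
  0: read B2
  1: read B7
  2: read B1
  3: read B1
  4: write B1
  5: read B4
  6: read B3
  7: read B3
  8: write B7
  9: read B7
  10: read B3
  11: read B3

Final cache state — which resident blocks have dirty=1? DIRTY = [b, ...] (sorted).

0: R B2 → L2 miss [-]
1: R B7 → L3 miss [-]
2: R B1 → L1 miss [-]
3: R B1 → L1 hit [-]
4: W B1 → L1 hit [D]
5: R B4 → L0 miss [-]
6: R B3 → L3 miss [-]
7: R B3 → L3 hit [-]
8: W B7 → L3 miss [D]
9: R B7 → L3 hit [D]
10: R B3 → L3 miss wb→B7 [-]
11: R B3 → L3 hit [-]

DIRTY = [1]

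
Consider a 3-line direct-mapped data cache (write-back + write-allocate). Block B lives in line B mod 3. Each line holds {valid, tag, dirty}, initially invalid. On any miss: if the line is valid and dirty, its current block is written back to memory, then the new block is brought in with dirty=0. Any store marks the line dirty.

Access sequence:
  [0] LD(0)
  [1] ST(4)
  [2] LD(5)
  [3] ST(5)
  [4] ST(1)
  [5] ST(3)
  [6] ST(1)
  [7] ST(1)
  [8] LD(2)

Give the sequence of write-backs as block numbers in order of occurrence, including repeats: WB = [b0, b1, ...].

WB = [4, 5]

0: R B0 -> L0 miss  d=-]
1: W B4 -> L1 miss  d=D]
2: R B5 -> L2 miss  d=-]
3: W B5 -> L2 hit  d=D]
4: W B1 -> L1 miss wb->B4  d=D]
5: W B3 -> L0 miss  d=D]
6: W B1 -> L1 hit  d=D]
7: W B1 -> L1 hit  d=D]
8: R B2 -> L2 miss wb->B5  d=-]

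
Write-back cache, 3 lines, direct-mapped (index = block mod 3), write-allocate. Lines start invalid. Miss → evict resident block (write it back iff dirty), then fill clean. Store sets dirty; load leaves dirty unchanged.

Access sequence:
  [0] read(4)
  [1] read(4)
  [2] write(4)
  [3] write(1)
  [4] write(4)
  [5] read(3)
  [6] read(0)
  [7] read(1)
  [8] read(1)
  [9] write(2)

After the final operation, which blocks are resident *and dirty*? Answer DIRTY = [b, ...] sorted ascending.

  0 | R B4 → L1 miss [-]
  1 | R B4 → L1 hit [-]
  2 | W B4 → L1 hit [D]
  3 | W B1 → L1 miss wb→B4 [D]
  4 | W B4 → L1 miss wb→B1 [D]
  5 | R B3 → L0 miss [-]
  6 | R B0 → L0 miss [-]
  7 | R B1 → L1 miss wb→B4 [-]
  8 | R B1 → L1 hit [-]
  9 | W B2 → L2 miss [D]

DIRTY = [2]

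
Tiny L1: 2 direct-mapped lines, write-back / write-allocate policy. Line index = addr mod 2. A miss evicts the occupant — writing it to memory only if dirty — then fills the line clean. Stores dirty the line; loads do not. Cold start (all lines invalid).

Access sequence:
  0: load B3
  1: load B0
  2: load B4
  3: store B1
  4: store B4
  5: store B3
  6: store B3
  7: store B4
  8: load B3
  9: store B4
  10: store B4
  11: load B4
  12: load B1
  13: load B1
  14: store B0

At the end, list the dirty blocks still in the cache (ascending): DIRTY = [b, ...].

0: R B3 → L1 miss [-]
1: R B0 → L0 miss [-]
2: R B4 → L0 miss [-]
3: W B1 → L1 miss [D]
4: W B4 → L0 hit [D]
5: W B3 → L1 miss wb→B1 [D]
6: W B3 → L1 hit [D]
7: W B4 → L0 hit [D]
8: R B3 → L1 hit [D]
9: W B4 → L0 hit [D]
10: W B4 → L0 hit [D]
11: R B4 → L0 hit [D]
12: R B1 → L1 miss wb→B3 [-]
13: R B1 → L1 hit [-]
14: W B0 → L0 miss wb→B4 [D]

DIRTY = [0]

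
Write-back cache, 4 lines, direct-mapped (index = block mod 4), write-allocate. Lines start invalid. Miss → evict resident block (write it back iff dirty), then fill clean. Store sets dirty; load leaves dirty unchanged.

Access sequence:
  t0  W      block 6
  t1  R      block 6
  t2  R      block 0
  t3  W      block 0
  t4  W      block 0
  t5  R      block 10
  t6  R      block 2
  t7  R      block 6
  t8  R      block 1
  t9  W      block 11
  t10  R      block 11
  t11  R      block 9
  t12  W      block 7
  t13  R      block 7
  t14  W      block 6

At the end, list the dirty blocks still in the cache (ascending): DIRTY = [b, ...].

DIRTY = [0, 6, 7]

  0 | W B6 → L2 miss [D]
  1 | R B6 → L2 hit [D]
  2 | R B0 → L0 miss [-]
  3 | W B0 → L0 hit [D]
  4 | W B0 → L0 hit [D]
  5 | R B10 → L2 miss wb→B6 [-]
  6 | R B2 → L2 miss [-]
  7 | R B6 → L2 miss [-]
  8 | R B1 → L1 miss [-]
  9 | W B11 → L3 miss [D]
  10 | R B11 → L3 hit [D]
  11 | R B9 → L1 miss [-]
  12 | W B7 → L3 miss wb→B11 [D]
  13 | R B7 → L3 hit [D]
  14 | W B6 → L2 hit [D]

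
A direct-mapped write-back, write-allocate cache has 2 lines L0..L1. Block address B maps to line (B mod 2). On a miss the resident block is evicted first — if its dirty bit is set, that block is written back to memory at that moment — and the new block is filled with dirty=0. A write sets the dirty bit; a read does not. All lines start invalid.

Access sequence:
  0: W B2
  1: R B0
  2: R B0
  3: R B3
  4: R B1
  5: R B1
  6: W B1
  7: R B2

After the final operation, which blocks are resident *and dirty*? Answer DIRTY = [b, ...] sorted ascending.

DIRTY = [1]

  0 | W B2 → L0 miss [D]
  1 | R B0 → L0 miss wb→B2 [-]
  2 | R B0 → L0 hit [-]
  3 | R B3 → L1 miss [-]
  4 | R B1 → L1 miss [-]
  5 | R B1 → L1 hit [-]
  6 | W B1 → L1 hit [D]
  7 | R B2 → L0 miss [-]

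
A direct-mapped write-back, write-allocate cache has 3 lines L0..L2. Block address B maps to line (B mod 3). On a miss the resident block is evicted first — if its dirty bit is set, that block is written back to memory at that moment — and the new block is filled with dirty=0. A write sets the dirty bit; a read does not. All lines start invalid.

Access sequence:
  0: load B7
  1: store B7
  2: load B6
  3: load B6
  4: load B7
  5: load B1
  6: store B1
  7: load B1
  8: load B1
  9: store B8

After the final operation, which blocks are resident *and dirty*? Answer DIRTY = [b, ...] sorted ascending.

DIRTY = [1, 8]

0: R B7 -> L1 miss  d=-]
1: W B7 -> L1 hit  d=D]
2: R B6 -> L0 miss  d=-]
3: R B6 -> L0 hit  d=-]
4: R B7 -> L1 hit  d=D]
5: R B1 -> L1 miss wb->B7  d=-]
6: W B1 -> L1 hit  d=D]
7: R B1 -> L1 hit  d=D]
8: R B1 -> L1 hit  d=D]
9: W B8 -> L2 miss  d=D]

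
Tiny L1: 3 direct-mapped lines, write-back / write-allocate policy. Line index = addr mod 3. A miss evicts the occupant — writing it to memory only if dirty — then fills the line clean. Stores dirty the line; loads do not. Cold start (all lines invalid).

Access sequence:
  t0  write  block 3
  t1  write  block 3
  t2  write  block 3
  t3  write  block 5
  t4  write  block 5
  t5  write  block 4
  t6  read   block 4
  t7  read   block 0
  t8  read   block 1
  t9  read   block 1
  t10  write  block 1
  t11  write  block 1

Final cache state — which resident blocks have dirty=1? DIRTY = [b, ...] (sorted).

0: W B3 -> L0 miss  d=D]
1: W B3 -> L0 hit  d=D]
2: W B3 -> L0 hit  d=D]
3: W B5 -> L2 miss  d=D]
4: W B5 -> L2 hit  d=D]
5: W B4 -> L1 miss  d=D]
6: R B4 -> L1 hit  d=D]
7: R B0 -> L0 miss wb->B3  d=-]
8: R B1 -> L1 miss wb->B4  d=-]
9: R B1 -> L1 hit  d=-]
10: W B1 -> L1 hit  d=D]
11: W B1 -> L1 hit  d=D]

DIRTY = [1, 5]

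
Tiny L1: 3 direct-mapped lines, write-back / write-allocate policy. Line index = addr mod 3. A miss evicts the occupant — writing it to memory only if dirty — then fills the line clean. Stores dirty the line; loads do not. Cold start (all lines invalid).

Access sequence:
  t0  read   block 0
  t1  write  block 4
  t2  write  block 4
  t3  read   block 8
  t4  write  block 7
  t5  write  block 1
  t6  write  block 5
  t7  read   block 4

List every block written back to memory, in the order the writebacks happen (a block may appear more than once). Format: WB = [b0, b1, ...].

0: R B0 → L0 miss [-]
1: W B4 → L1 miss [D]
2: W B4 → L1 hit [D]
3: R B8 → L2 miss [-]
4: W B7 → L1 miss wb→B4 [D]
5: W B1 → L1 miss wb→B7 [D]
6: W B5 → L2 miss [D]
7: R B4 → L1 miss wb→B1 [-]

WB = [4, 7, 1]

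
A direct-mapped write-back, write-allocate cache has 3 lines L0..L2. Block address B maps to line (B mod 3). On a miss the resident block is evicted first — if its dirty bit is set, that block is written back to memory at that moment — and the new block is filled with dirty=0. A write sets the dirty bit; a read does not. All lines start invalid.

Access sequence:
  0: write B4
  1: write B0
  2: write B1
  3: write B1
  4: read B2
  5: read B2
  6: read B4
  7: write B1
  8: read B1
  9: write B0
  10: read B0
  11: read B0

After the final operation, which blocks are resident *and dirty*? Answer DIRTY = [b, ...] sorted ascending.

0: W B4 → L1 miss [D]
1: W B0 → L0 miss [D]
2: W B1 → L1 miss wb→B4 [D]
3: W B1 → L1 hit [D]
4: R B2 → L2 miss [-]
5: R B2 → L2 hit [-]
6: R B4 → L1 miss wb→B1 [-]
7: W B1 → L1 miss [D]
8: R B1 → L1 hit [D]
9: W B0 → L0 hit [D]
10: R B0 → L0 hit [D]
11: R B0 → L0 hit [D]

DIRTY = [0, 1]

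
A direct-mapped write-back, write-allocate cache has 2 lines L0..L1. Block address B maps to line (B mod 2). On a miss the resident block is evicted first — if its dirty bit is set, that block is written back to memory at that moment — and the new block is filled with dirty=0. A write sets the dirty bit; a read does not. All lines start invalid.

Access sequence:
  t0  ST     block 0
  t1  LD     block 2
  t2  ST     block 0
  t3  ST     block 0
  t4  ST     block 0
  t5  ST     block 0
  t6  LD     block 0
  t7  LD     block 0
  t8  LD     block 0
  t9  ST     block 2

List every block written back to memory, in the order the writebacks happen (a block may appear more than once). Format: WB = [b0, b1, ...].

WB = [0, 0]

0: W B0 -> L0 miss  d=D]
1: R B2 -> L0 miss wb->B0  d=-]
2: W B0 -> L0 miss  d=D]
3: W B0 -> L0 hit  d=D]
4: W B0 -> L0 hit  d=D]
5: W B0 -> L0 hit  d=D]
6: R B0 -> L0 hit  d=D]
7: R B0 -> L0 hit  d=D]
8: R B0 -> L0 hit  d=D]
9: W B2 -> L0 miss wb->B0  d=D]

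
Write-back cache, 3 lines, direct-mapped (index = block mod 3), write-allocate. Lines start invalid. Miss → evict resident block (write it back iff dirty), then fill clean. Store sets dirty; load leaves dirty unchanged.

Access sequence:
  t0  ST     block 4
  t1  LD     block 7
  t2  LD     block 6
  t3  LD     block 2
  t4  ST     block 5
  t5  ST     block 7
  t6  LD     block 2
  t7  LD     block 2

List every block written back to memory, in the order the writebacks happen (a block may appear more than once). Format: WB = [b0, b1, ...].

0: W B4 -> L1 miss  d=D]
1: R B7 -> L1 miss wb->B4  d=-]
2: R B6 -> L0 miss  d=-]
3: R B2 -> L2 miss  d=-]
4: W B5 -> L2 miss  d=D]
5: W B7 -> L1 hit  d=D]
6: R B2 -> L2 miss wb->B5  d=-]
7: R B2 -> L2 hit  d=-]

WB = [4, 5]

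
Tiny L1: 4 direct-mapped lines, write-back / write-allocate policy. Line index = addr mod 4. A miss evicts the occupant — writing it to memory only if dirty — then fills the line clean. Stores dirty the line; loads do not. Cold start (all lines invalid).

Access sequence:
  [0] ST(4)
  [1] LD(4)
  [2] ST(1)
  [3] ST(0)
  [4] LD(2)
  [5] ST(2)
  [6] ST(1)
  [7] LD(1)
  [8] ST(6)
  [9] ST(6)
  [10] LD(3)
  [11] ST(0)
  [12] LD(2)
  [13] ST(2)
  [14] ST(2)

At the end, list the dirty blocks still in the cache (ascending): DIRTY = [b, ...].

  0 | W B4 → L0 miss [D]
  1 | R B4 → L0 hit [D]
  2 | W B1 → L1 miss [D]
  3 | W B0 → L0 miss wb→B4 [D]
  4 | R B2 → L2 miss [-]
  5 | W B2 → L2 hit [D]
  6 | W B1 → L1 hit [D]
  7 | R B1 → L1 hit [D]
  8 | W B6 → L2 miss wb→B2 [D]
  9 | W B6 → L2 hit [D]
  10 | R B3 → L3 miss [-]
  11 | W B0 → L0 hit [D]
  12 | R B2 → L2 miss wb→B6 [-]
  13 | W B2 → L2 hit [D]
  14 | W B2 → L2 hit [D]

DIRTY = [0, 1, 2]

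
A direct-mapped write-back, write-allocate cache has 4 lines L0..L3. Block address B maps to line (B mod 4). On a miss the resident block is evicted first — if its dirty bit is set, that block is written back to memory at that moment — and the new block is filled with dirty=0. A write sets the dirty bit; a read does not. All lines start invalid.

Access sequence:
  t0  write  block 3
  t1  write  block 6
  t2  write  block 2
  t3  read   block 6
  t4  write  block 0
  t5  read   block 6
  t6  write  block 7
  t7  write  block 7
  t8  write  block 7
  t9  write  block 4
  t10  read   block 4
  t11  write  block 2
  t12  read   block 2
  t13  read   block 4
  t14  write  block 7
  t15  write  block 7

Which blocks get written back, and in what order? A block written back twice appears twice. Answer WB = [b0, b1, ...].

WB = [6, 2, 3, 0]

0: W B3 → L3 miss [D]
1: W B6 → L2 miss [D]
2: W B2 → L2 miss wb→B6 [D]
3: R B6 → L2 miss wb→B2 [-]
4: W B0 → L0 miss [D]
5: R B6 → L2 hit [-]
6: W B7 → L3 miss wb→B3 [D]
7: W B7 → L3 hit [D]
8: W B7 → L3 hit [D]
9: W B4 → L0 miss wb→B0 [D]
10: R B4 → L0 hit [D]
11: W B2 → L2 miss [D]
12: R B2 → L2 hit [D]
13: R B4 → L0 hit [D]
14: W B7 → L3 hit [D]
15: W B7 → L3 hit [D]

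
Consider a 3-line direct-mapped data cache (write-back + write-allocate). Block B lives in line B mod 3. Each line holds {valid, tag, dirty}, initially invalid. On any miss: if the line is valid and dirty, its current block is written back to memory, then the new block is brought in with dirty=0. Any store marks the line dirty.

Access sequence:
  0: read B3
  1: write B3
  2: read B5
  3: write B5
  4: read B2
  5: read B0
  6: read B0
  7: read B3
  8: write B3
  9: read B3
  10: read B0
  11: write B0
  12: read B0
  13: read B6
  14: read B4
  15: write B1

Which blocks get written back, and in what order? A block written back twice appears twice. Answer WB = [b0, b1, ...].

0: R B3 → L0 miss [-]
1: W B3 → L0 hit [D]
2: R B5 → L2 miss [-]
3: W B5 → L2 hit [D]
4: R B2 → L2 miss wb→B5 [-]
5: R B0 → L0 miss wb→B3 [-]
6: R B0 → L0 hit [-]
7: R B3 → L0 miss [-]
8: W B3 → L0 hit [D]
9: R B3 → L0 hit [D]
10: R B0 → L0 miss wb→B3 [-]
11: W B0 → L0 hit [D]
12: R B0 → L0 hit [D]
13: R B6 → L0 miss wb→B0 [-]
14: R B4 → L1 miss [-]
15: W B1 → L1 miss [D]

WB = [5, 3, 3, 0]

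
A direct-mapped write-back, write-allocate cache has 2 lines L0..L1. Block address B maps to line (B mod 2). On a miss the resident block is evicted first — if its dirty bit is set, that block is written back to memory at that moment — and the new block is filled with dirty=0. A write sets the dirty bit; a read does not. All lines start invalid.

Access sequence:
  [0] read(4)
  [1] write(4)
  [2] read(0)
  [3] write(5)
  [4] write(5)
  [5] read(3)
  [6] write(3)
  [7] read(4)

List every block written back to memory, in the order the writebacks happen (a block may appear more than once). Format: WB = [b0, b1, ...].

WB = [4, 5]

0: R B4 -> L0 miss  d=-]
1: W B4 -> L0 hit  d=D]
2: R B0 -> L0 miss wb->B4  d=-]
3: W B5 -> L1 miss  d=D]
4: W B5 -> L1 hit  d=D]
5: R B3 -> L1 miss wb->B5  d=-]
6: W B3 -> L1 hit  d=D]
7: R B4 -> L0 miss  d=-]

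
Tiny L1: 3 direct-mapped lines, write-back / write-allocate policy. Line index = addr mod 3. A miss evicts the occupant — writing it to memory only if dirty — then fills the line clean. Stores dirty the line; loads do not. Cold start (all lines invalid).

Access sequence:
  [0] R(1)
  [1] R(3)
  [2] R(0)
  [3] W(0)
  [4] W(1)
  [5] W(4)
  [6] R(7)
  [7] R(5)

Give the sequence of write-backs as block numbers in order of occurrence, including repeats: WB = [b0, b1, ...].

  0 | R B1 → L1 miss [-]
  1 | R B3 → L0 miss [-]
  2 | R B0 → L0 miss [-]
  3 | W B0 → L0 hit [D]
  4 | W B1 → L1 hit [D]
  5 | W B4 → L1 miss wb→B1 [D]
  6 | R B7 → L1 miss wb→B4 [-]
  7 | R B5 → L2 miss [-]

WB = [1, 4]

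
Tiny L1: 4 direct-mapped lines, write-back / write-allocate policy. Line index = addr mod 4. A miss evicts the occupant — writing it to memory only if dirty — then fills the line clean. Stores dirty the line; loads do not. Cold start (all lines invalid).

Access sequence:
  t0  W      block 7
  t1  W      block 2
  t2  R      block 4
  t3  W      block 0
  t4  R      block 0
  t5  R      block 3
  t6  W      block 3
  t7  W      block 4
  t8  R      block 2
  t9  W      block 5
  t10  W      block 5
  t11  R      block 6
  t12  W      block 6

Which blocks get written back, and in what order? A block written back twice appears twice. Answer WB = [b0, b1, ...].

0: W B7 -> L3 miss  d=D]
1: W B2 -> L2 miss  d=D]
2: R B4 -> L0 miss  d=-]
3: W B0 -> L0 miss  d=D]
4: R B0 -> L0 hit  d=D]
5: R B3 -> L3 miss wb->B7  d=-]
6: W B3 -> L3 hit  d=D]
7: W B4 -> L0 miss wb->B0  d=D]
8: R B2 -> L2 hit  d=D]
9: W B5 -> L1 miss  d=D]
10: W B5 -> L1 hit  d=D]
11: R B6 -> L2 miss wb->B2  d=-]
12: W B6 -> L2 hit  d=D]

WB = [7, 0, 2]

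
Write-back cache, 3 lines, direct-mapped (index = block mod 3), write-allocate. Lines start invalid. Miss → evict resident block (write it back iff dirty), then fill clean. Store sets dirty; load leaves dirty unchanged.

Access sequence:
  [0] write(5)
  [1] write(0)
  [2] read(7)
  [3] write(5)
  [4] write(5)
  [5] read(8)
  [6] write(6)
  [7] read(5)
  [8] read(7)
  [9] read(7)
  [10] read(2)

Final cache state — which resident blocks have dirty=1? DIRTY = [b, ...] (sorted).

DIRTY = [6]

  0 | W B5 → L2 miss [D]
  1 | W B0 → L0 miss [D]
  2 | R B7 → L1 miss [-]
  3 | W B5 → L2 hit [D]
  4 | W B5 → L2 hit [D]
  5 | R B8 → L2 miss wb→B5 [-]
  6 | W B6 → L0 miss wb→B0 [D]
  7 | R B5 → L2 miss [-]
  8 | R B7 → L1 hit [-]
  9 | R B7 → L1 hit [-]
  10 | R B2 → L2 miss [-]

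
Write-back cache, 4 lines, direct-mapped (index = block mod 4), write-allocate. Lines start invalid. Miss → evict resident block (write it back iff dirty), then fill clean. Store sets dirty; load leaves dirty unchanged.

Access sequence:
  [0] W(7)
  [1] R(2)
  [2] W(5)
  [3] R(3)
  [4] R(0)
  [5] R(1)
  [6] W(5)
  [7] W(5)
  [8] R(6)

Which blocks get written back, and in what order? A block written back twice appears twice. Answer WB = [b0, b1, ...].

WB = [7, 5]

0: W B7 → L3 miss [D]
1: R B2 → L2 miss [-]
2: W B5 → L1 miss [D]
3: R B3 → L3 miss wb→B7 [-]
4: R B0 → L0 miss [-]
5: R B1 → L1 miss wb→B5 [-]
6: W B5 → L1 miss [D]
7: W B5 → L1 hit [D]
8: R B6 → L2 miss [-]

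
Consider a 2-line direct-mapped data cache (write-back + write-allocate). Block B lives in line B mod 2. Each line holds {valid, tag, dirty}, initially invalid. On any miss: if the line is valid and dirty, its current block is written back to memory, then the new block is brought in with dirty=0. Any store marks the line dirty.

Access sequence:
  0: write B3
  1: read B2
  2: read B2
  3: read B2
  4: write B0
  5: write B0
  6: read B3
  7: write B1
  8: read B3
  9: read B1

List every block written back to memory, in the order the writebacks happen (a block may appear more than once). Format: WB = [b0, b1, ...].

0: W B3 -> L1 miss  d=D]
1: R B2 -> L0 miss  d=-]
2: R B2 -> L0 hit  d=-]
3: R B2 -> L0 hit  d=-]
4: W B0 -> L0 miss  d=D]
5: W B0 -> L0 hit  d=D]
6: R B3 -> L1 hit  d=D]
7: W B1 -> L1 miss wb->B3  d=D]
8: R B3 -> L1 miss wb->B1  d=-]
9: R B1 -> L1 miss  d=-]

WB = [3, 1]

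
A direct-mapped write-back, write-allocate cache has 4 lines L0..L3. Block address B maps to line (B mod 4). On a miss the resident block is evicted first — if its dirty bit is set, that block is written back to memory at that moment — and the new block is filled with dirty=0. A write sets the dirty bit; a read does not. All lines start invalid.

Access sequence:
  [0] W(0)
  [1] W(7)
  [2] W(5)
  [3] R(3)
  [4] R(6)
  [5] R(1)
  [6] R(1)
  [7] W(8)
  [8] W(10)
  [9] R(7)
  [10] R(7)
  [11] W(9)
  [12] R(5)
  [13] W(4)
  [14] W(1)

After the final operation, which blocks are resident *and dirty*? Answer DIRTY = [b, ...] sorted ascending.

DIRTY = [1, 4, 10]

  0 | W B0 → L0 miss [D]
  1 | W B7 → L3 miss [D]
  2 | W B5 → L1 miss [D]
  3 | R B3 → L3 miss wb→B7 [-]
  4 | R B6 → L2 miss [-]
  5 | R B1 → L1 miss wb→B5 [-]
  6 | R B1 → L1 hit [-]
  7 | W B8 → L0 miss wb→B0 [D]
  8 | W B10 → L2 miss [D]
  9 | R B7 → L3 miss [-]
  10 | R B7 → L3 hit [-]
  11 | W B9 → L1 miss [D]
  12 | R B5 → L1 miss wb→B9 [-]
  13 | W B4 → L0 miss wb→B8 [D]
  14 | W B1 → L1 miss [D]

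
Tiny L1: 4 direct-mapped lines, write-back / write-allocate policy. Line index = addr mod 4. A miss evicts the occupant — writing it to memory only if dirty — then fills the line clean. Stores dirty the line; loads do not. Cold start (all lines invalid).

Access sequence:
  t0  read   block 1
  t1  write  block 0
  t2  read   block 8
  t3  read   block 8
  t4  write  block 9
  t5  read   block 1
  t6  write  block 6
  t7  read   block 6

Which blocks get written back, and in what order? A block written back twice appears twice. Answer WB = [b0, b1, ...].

WB = [0, 9]

  0 | R B1 → L1 miss [-]
  1 | W B0 → L0 miss [D]
  2 | R B8 → L0 miss wb→B0 [-]
  3 | R B8 → L0 hit [-]
  4 | W B9 → L1 miss [D]
  5 | R B1 → L1 miss wb→B9 [-]
  6 | W B6 → L2 miss [D]
  7 | R B6 → L2 hit [D]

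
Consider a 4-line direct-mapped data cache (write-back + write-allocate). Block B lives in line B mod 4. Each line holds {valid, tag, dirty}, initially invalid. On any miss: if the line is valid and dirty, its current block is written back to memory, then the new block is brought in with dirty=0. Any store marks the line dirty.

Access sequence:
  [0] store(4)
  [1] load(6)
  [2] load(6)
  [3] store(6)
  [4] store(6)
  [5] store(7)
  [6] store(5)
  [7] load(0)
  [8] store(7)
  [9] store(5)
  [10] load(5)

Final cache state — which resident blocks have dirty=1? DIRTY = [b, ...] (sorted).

DIRTY = [5, 6, 7]

  0 | W B4 → L0 miss [D]
  1 | R B6 → L2 miss [-]
  2 | R B6 → L2 hit [-]
  3 | W B6 → L2 hit [D]
  4 | W B6 → L2 hit [D]
  5 | W B7 → L3 miss [D]
  6 | W B5 → L1 miss [D]
  7 | R B0 → L0 miss wb→B4 [-]
  8 | W B7 → L3 hit [D]
  9 | W B5 → L1 hit [D]
  10 | R B5 → L1 hit [D]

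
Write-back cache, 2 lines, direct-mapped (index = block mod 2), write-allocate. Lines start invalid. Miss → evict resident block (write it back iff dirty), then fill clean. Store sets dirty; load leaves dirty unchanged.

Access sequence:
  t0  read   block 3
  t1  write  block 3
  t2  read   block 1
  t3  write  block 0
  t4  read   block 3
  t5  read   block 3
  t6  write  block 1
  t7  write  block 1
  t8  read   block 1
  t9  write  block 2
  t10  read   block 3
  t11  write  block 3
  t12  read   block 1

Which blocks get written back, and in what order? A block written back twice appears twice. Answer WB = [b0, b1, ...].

  0 | R B3 → L1 miss [-]
  1 | W B3 → L1 hit [D]
  2 | R B1 → L1 miss wb→B3 [-]
  3 | W B0 → L0 miss [D]
  4 | R B3 → L1 miss [-]
  5 | R B3 → L1 hit [-]
  6 | W B1 → L1 miss [D]
  7 | W B1 → L1 hit [D]
  8 | R B1 → L1 hit [D]
  9 | W B2 → L0 miss wb→B0 [D]
  10 | R B3 → L1 miss wb→B1 [-]
  11 | W B3 → L1 hit [D]
  12 | R B1 → L1 miss wb→B3 [-]

WB = [3, 0, 1, 3]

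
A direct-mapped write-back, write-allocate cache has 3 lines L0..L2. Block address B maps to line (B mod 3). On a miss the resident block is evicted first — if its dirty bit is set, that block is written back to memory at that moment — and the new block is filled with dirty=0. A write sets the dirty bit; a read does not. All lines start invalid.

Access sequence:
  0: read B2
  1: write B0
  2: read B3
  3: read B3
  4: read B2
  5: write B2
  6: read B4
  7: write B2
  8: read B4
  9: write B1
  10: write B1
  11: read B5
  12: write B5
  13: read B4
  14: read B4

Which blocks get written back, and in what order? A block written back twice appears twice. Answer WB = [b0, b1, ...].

  0 | R B2 → L2 miss [-]
  1 | W B0 → L0 miss [D]
  2 | R B3 → L0 miss wb→B0 [-]
  3 | R B3 → L0 hit [-]
  4 | R B2 → L2 hit [-]
  5 | W B2 → L2 hit [D]
  6 | R B4 → L1 miss [-]
  7 | W B2 → L2 hit [D]
  8 | R B4 → L1 hit [-]
  9 | W B1 → L1 miss [D]
  10 | W B1 → L1 hit [D]
  11 | R B5 → L2 miss wb→B2 [-]
  12 | W B5 → L2 hit [D]
  13 | R B4 → L1 miss wb→B1 [-]
  14 | R B4 → L1 hit [-]

WB = [0, 2, 1]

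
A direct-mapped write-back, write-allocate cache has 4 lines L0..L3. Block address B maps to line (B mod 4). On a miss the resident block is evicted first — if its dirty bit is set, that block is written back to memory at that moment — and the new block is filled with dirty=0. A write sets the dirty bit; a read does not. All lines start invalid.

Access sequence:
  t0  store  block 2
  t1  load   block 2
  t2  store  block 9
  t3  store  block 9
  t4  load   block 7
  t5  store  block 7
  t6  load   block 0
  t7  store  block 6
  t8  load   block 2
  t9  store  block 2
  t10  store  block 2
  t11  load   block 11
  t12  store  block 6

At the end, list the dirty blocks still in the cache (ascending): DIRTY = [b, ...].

DIRTY = [6, 9]

  0 | W B2 → L2 miss [D]
  1 | R B2 → L2 hit [D]
  2 | W B9 → L1 miss [D]
  3 | W B9 → L1 hit [D]
  4 | R B7 → L3 miss [-]
  5 | W B7 → L3 hit [D]
  6 | R B0 → L0 miss [-]
  7 | W B6 → L2 miss wb→B2 [D]
  8 | R B2 → L2 miss wb→B6 [-]
  9 | W B2 → L2 hit [D]
  10 | W B2 → L2 hit [D]
  11 | R B11 → L3 miss wb→B7 [-]
  12 | W B6 → L2 miss wb→B2 [D]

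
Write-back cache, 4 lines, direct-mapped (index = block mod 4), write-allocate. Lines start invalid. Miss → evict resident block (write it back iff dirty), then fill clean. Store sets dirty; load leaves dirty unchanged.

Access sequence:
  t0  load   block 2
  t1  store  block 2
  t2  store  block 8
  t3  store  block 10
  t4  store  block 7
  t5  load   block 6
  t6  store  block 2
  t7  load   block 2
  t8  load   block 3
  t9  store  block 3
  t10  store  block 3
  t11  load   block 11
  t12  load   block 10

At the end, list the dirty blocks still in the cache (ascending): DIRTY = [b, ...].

DIRTY = [8]

0: R B2 → L2 miss [-]
1: W B2 → L2 hit [D]
2: W B8 → L0 miss [D]
3: W B10 → L2 miss wb→B2 [D]
4: W B7 → L3 miss [D]
5: R B6 → L2 miss wb→B10 [-]
6: W B2 → L2 miss [D]
7: R B2 → L2 hit [D]
8: R B3 → L3 miss wb→B7 [-]
9: W B3 → L3 hit [D]
10: W B3 → L3 hit [D]
11: R B11 → L3 miss wb→B3 [-]
12: R B10 → L2 miss wb→B2 [-]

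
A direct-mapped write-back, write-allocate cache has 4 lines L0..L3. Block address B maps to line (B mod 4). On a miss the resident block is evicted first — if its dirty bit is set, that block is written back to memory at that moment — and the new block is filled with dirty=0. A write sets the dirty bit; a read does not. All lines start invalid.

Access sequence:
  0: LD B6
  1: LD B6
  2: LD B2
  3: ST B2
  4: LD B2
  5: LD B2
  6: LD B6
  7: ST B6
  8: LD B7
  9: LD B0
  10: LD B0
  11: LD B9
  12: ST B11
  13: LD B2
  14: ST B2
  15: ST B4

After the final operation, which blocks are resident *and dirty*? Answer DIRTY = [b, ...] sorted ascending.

0: R B6 -> L2 miss  d=-]
1: R B6 -> L2 hit  d=-]
2: R B2 -> L2 miss  d=-]
3: W B2 -> L2 hit  d=D]
4: R B2 -> L2 hit  d=D]
5: R B2 -> L2 hit  d=D]
6: R B6 -> L2 miss wb->B2  d=-]
7: W B6 -> L2 hit  d=D]
8: R B7 -> L3 miss  d=-]
9: R B0 -> L0 miss  d=-]
10: R B0 -> L0 hit  d=-]
11: R B9 -> L1 miss  d=-]
12: W B11 -> L3 miss  d=D]
13: R B2 -> L2 miss wb->B6  d=-]
14: W B2 -> L2 hit  d=D]
15: W B4 -> L0 miss  d=D]

DIRTY = [2, 4, 11]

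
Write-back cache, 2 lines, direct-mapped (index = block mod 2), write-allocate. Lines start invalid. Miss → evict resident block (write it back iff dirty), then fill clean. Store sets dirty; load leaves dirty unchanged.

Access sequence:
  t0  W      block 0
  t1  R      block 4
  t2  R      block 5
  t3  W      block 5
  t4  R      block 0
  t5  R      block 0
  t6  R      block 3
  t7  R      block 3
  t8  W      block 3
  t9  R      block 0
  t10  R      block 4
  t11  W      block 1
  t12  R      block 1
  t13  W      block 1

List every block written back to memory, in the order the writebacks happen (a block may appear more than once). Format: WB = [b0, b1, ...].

WB = [0, 5, 3]

0: W B0 → L0 miss [D]
1: R B4 → L0 miss wb→B0 [-]
2: R B5 → L1 miss [-]
3: W B5 → L1 hit [D]
4: R B0 → L0 miss [-]
5: R B0 → L0 hit [-]
6: R B3 → L1 miss wb→B5 [-]
7: R B3 → L1 hit [-]
8: W B3 → L1 hit [D]
9: R B0 → L0 hit [-]
10: R B4 → L0 miss [-]
11: W B1 → L1 miss wb→B3 [D]
12: R B1 → L1 hit [D]
13: W B1 → L1 hit [D]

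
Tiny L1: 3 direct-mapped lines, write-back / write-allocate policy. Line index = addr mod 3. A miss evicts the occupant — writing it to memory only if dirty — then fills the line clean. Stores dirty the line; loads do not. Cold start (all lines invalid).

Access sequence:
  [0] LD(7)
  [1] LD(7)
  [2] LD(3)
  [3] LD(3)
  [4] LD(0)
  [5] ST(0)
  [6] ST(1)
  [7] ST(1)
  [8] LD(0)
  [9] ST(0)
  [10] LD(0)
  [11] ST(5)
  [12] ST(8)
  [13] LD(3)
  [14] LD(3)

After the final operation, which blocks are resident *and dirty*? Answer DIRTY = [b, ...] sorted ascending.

0: R B7 -> L1 miss  d=-]
1: R B7 -> L1 hit  d=-]
2: R B3 -> L0 miss  d=-]
3: R B3 -> L0 hit  d=-]
4: R B0 -> L0 miss  d=-]
5: W B0 -> L0 hit  d=D]
6: W B1 -> L1 miss  d=D]
7: W B1 -> L1 hit  d=D]
8: R B0 -> L0 hit  d=D]
9: W B0 -> L0 hit  d=D]
10: R B0 -> L0 hit  d=D]
11: W B5 -> L2 miss  d=D]
12: W B8 -> L2 miss wb->B5  d=D]
13: R B3 -> L0 miss wb->B0  d=-]
14: R B3 -> L0 hit  d=-]

DIRTY = [1, 8]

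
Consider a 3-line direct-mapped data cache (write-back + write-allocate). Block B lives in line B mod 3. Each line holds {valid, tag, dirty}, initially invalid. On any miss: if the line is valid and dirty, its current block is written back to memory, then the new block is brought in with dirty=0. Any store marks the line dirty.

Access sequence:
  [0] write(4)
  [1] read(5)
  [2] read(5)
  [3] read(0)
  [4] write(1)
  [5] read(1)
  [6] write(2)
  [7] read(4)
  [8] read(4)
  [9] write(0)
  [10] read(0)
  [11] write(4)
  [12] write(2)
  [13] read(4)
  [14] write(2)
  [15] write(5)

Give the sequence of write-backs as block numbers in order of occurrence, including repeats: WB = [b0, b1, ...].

  0 | W B4 → L1 miss [D]
  1 | R B5 → L2 miss [-]
  2 | R B5 → L2 hit [-]
  3 | R B0 → L0 miss [-]
  4 | W B1 → L1 miss wb→B4 [D]
  5 | R B1 → L1 hit [D]
  6 | W B2 → L2 miss [D]
  7 | R B4 → L1 miss wb→B1 [-]
  8 | R B4 → L1 hit [-]
  9 | W B0 → L0 hit [D]
  10 | R B0 → L0 hit [D]
  11 | W B4 → L1 hit [D]
  12 | W B2 → L2 hit [D]
  13 | R B4 → L1 hit [D]
  14 | W B2 → L2 hit [D]
  15 | W B5 → L2 miss wb→B2 [D]

WB = [4, 1, 2]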